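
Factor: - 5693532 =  - 2^2*3^1*13^1*36497^1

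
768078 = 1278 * 601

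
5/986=5/986 = 0.01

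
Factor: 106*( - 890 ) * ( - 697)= 2^2*5^1*17^1 * 41^1*53^1 * 89^1  =  65754980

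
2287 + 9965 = 12252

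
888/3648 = 37/152 = 0.24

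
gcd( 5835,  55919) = 1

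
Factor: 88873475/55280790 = 2^(-1)*3^( - 2)*5^1*43^1*  47^1 * 389^( - 1 )*1579^( -1)*1759^1 = 17774695/11056158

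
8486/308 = 4243/154 = 27.55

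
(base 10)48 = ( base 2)110000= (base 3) 1210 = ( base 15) 33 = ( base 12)40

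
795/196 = 4 + 11/196 =4.06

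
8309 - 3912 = 4397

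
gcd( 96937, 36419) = 1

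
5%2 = 1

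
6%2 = 0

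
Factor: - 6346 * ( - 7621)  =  48362866 = 2^1  *19^1*167^1 * 7621^1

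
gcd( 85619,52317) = 1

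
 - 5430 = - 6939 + 1509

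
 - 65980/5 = - 13196 = - 13196.00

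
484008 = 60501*8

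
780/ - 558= -130/93 = - 1.40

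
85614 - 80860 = 4754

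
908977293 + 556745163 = 1465722456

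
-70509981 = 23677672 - 94187653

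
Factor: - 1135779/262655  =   - 3^1*5^( - 1)*131^ ( - 1)* 401^( - 1)*378593^1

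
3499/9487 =3499/9487 = 0.37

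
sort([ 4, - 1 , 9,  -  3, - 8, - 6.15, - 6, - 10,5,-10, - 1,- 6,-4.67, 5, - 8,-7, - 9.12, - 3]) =[ - 10, - 10 , - 9.12,-8, - 8, - 7, - 6.15, - 6,-6, - 4.67, - 3,- 3,-1,- 1,4, 5,5,9 ] 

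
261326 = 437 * 598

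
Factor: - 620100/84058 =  - 450/61 = -2^1 * 3^2*5^2 *61^( - 1)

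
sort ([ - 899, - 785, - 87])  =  [ - 899, - 785, - 87]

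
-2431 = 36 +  - 2467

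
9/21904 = 9/21904 = 0.00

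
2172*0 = 0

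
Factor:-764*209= - 2^2*11^1*19^1* 191^1=- 159676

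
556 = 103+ 453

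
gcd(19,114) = 19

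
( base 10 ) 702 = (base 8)1276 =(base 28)P2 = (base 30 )NC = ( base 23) 17C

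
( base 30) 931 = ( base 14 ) 2db1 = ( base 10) 8191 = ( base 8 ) 17777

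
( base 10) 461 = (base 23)k1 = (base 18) 17B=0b111001101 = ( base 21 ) 10k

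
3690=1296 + 2394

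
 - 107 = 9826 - 9933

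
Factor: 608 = 2^5*19^1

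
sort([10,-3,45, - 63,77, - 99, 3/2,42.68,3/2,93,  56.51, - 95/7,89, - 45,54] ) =[ - 99,- 63,-45,-95/7, - 3,3/2,3/2, 10 , 42.68,45, 54,  56.51,77,89, 93 ] 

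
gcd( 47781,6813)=9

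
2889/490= 5 + 439/490=5.90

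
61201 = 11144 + 50057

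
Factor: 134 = 2^1 * 67^1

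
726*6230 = 4522980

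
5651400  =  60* 94190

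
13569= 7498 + 6071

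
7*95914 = 671398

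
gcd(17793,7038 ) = 9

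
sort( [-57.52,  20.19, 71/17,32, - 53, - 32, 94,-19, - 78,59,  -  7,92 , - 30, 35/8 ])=[-78 , - 57.52, - 53, -32,-30, -19,-7, 71/17,35/8, 20.19, 32 , 59, 92,94 ]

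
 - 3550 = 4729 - 8279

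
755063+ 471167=1226230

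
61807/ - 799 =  - 78 + 515/799  =  - 77.36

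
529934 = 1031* 514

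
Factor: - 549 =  - 3^2*61^1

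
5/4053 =5/4053= 0.00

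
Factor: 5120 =2^10* 5^1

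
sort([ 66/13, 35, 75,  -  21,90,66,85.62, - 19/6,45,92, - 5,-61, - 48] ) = [-61, - 48,-21, - 5, - 19/6, 66/13,35,45,66, 75,85.62, 90,92 ] 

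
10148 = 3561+6587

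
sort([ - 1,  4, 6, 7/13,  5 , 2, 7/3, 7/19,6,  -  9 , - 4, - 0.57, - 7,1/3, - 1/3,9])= [ - 9, - 7,- 4,-1,- 0.57 , - 1/3,1/3, 7/19 , 7/13,2 , 7/3,  4,5,6 , 6, 9 ]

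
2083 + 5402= 7485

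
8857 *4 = 35428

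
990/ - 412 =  - 495/206 = - 2.40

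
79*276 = 21804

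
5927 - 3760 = 2167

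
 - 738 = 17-755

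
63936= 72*888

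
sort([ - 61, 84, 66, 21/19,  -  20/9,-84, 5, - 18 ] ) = [-84,-61,-18, - 20/9, 21/19 , 5, 66, 84]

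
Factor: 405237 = 3^1*7^1*23^1*839^1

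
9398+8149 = 17547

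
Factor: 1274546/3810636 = 2^( - 1) *3^( - 2)*7^1*13^1 * 47^1*149^1*151^( - 1 )*701^( - 1 )  =  637273/1905318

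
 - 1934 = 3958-5892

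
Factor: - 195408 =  - 2^4*3^2  *  23^1*59^1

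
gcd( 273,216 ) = 3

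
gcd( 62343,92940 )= 3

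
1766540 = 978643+787897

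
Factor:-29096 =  - 2^3*3637^1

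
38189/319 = 38189/319=119.71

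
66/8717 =66/8717  =  0.01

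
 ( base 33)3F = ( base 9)136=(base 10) 114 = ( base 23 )4m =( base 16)72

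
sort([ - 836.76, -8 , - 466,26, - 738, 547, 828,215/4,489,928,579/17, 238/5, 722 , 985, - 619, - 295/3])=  [ - 836.76, - 738, - 619, - 466, - 295/3, - 8,  26, 579/17,238/5,215/4,489,547,722, 828,928,985 ]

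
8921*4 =35684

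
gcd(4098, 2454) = 6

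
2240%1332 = 908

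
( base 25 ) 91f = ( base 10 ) 5665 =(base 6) 42121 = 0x1621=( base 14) 20C9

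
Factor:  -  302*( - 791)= 238882 = 2^1*7^1 * 113^1* 151^1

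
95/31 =3 + 2/31 =3.06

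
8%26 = 8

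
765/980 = 153/196  =  0.78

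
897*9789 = 8780733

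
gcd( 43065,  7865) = 55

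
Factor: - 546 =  - 2^1*3^1*7^1*13^1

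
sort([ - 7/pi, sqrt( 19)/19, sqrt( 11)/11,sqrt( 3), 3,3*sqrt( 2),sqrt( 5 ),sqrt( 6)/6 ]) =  [ - 7/pi , sqrt(19) /19, sqrt( 11) /11 , sqrt( 6)/6,sqrt ( 3),  sqrt( 5 ),3,3*sqrt( 2)]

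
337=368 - 31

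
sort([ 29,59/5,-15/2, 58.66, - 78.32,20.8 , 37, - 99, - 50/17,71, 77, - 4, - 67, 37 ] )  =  [- 99,  -  78.32, - 67, - 15/2,-4, - 50/17,59/5 , 20.8, 29, 37,37, 58.66, 71,77 ]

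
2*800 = 1600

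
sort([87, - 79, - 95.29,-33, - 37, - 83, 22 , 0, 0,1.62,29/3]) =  [- 95.29, - 83, - 79, -37, - 33,0, 0 , 1.62, 29/3,  22,87 ] 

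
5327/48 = 5327/48 =110.98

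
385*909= 349965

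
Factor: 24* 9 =2^3*3^3 = 216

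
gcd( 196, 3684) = 4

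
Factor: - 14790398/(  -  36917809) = 2^1*7^1*19^1*55603^1*36917809^( - 1) 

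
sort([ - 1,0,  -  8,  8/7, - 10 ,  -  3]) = [-10 ,- 8, - 3, - 1 , 0, 8/7]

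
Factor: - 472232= - 2^3 * 59029^1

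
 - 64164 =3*( - 21388)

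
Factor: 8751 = 3^1*2917^1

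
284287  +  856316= 1140603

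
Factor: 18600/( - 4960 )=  - 2^( - 2 )*3^1 *5^1=- 15/4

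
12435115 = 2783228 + 9651887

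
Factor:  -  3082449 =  -3^1*1027483^1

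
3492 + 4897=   8389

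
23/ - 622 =  -  23/622  =  - 0.04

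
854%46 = 26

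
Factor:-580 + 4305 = 5^2*149^1 = 3725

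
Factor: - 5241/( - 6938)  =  2^ ( - 1 ) * 3^1*1747^1*  3469^ ( - 1)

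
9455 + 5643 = 15098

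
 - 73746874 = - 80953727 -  - 7206853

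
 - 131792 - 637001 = - 768793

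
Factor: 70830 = 2^1*3^2*5^1*787^1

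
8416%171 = 37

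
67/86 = 67/86=0.78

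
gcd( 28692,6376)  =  3188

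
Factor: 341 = 11^1*31^1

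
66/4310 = 33/2155=0.02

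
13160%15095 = 13160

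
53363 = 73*731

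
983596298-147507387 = 836088911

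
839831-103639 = 736192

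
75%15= 0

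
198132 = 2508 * 79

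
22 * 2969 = 65318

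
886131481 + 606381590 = 1492513071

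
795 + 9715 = 10510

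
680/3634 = 340/1817 = 0.19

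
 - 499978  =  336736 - 836714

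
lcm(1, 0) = 0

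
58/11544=29/5772 = 0.01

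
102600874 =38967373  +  63633501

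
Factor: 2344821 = 3^1*781607^1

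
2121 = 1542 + 579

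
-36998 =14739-51737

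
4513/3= 4513/3 = 1504.33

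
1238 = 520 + 718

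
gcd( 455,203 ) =7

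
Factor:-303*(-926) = 2^1*3^1*101^1*463^1=280578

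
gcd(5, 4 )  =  1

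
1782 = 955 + 827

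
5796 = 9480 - 3684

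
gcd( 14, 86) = 2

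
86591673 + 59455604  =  146047277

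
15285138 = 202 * 75669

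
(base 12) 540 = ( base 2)1100000000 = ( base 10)768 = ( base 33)N9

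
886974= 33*26878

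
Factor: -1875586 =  - 2^1*41^1*89^1  *257^1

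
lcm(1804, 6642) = 146124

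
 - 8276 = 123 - 8399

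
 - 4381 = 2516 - 6897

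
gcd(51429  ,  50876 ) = 553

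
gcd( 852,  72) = 12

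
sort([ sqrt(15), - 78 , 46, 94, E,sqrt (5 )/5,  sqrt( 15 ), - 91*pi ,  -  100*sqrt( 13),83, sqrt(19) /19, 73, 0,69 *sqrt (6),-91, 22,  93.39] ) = [  -  100 * sqrt(13 ),-91*pi, -91, -78,  0, sqrt ( 19) /19,sqrt( 5 ) /5,E,sqrt (15) , sqrt(15), 22 , 46,73, 83,93.39,94,  69*sqrt( 6) ]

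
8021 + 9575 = 17596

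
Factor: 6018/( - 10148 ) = -2^( - 1 ) * 3^1 *17^1*43^(-1 )=-51/86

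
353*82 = 28946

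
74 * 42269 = 3127906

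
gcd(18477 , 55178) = 1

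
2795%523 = 180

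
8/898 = 4/449 = 0.01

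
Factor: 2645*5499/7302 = 4848285/2434 = 2^( - 1)*3^1*5^1*13^1*23^2*47^1* 1217^ ( - 1) 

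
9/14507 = 9/14507  =  0.00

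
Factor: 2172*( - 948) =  - 2059056=-2^4*3^2*79^1* 181^1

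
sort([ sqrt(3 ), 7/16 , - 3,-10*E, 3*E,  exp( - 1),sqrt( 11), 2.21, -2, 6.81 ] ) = [ - 10 * E, - 3, - 2, exp( - 1 ),7/16 , sqrt (3),2.21, sqrt( 11), 6.81,3*E ] 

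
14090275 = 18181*775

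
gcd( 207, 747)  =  9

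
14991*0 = 0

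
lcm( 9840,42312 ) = 423120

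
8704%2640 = 784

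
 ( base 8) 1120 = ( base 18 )1eg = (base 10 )592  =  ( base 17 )20e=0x250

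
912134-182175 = 729959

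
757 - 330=427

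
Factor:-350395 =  - 5^1*70079^1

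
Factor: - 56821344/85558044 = -2^3 * 11^ (  -  1)*13^ (  -  1) * 17^1*37^1*73^(  -  1)*683^(-1)*941^1=- 4735112/7129837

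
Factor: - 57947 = -57947^1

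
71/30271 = 71/30271 = 0.00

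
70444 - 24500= 45944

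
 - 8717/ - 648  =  13+ 293/648 = 13.45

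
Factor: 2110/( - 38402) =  - 5^1*7^( - 1 ) * 13^(  -  1 )= - 5/91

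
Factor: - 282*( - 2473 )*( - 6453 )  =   - 2^1*3^4*47^1*239^1*2473^1 = - 4500231858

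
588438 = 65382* 9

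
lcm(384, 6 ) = 384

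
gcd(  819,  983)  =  1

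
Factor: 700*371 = 259700=2^2*5^2*7^2*53^1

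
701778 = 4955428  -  4253650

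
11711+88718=100429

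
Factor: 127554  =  2^1*3^1*7^1*3037^1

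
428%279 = 149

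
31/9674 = 31/9674  =  0.00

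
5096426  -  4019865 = 1076561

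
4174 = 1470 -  - 2704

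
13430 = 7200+6230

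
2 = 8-6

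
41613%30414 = 11199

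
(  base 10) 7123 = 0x1bd3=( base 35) 5si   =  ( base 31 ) 7co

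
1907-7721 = -5814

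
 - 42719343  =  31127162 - 73846505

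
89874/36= 4993/2 = 2496.50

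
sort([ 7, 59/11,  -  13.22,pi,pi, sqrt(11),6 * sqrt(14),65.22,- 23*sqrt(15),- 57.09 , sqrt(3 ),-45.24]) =[ -23*sqrt( 15), -57.09, - 45.24,-13.22,sqrt( 3 ),pi, pi,sqrt (11) , 59/11, 7, 6*sqrt(14), 65.22 ]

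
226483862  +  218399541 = 444883403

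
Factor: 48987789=3^1*16329263^1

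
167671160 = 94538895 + 73132265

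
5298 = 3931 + 1367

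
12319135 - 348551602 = -336232467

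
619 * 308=190652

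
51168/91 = 562  +  2/7 = 562.29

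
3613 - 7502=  - 3889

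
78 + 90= 168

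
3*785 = 2355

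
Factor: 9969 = 3^1*3323^1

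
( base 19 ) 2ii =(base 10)1082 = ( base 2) 10000111010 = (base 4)100322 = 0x43a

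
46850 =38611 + 8239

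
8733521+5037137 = 13770658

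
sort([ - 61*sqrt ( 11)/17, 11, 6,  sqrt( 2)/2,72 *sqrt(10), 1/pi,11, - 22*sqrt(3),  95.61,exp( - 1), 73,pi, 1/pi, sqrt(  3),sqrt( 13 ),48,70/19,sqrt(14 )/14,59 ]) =[ - 22*sqrt( 3 ), - 61*sqrt(11)/17,sqrt ( 14)/14,1/pi,1/pi,exp(-1),sqrt(2 )/2,sqrt(3),pi,  sqrt(13 ), 70/19,6, 11, 11 , 48,59,73 , 95.61,72*sqrt(10)]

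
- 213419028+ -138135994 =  - 351555022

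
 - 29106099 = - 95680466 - - 66574367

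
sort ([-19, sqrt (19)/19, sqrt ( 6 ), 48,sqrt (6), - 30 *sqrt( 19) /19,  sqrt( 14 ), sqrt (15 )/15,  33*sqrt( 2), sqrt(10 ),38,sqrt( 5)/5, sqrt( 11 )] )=[ - 19,-30*sqrt(19)/19, sqrt ( 19 )/19, sqrt ( 15 ) /15, sqrt(5)/5, sqrt( 6 ),sqrt ( 6 ),sqrt( 10),  sqrt(11 ), sqrt( 14),38, 33 * sqrt(2),48 ]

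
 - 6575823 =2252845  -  8828668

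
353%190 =163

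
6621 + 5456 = 12077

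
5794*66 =382404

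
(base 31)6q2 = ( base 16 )19AE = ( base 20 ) G8E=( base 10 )6574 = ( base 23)c9j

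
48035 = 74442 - 26407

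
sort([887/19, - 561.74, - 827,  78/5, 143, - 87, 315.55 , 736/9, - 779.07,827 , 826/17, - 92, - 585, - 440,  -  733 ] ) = [- 827, - 779.07, - 733, - 585,-561.74, - 440,-92, - 87, 78/5,887/19, 826/17, 736/9,  143, 315.55, 827] 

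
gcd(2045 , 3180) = 5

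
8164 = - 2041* ( -4)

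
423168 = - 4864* (  -  87)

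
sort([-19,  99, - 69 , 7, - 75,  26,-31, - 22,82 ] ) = [ - 75,-69,  -  31, - 22, - 19, 7,26,  82, 99 ] 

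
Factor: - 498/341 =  - 2^1*3^1*11^( - 1)*31^(-1)*83^1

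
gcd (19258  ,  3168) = 2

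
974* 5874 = 5721276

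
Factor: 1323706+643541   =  3^4 * 149^1*163^1  =  1967247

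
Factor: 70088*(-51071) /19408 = -447433031/2426 = - 2^( - 1)*1213^( - 1)*8761^1*51071^1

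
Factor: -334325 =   -  5^2*43^1*311^1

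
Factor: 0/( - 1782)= 0^1 = 0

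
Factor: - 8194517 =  - 8194517^1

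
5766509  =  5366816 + 399693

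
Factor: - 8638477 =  - 8638477^1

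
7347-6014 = 1333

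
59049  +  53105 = 112154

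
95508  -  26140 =69368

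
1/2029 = 1/2029 = 0.00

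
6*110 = 660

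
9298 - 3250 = 6048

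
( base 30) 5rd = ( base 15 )189d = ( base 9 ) 7264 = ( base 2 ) 1010011001011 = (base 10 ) 5323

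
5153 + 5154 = 10307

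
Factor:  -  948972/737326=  - 474486/368663 = - 2^1 * 3^1 * 31^1 *173^( - 1 )*2131^(  -  1 )*2551^1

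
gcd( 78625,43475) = 925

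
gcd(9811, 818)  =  1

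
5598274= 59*94886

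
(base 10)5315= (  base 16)14c3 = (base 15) 1895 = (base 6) 40335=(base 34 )4kb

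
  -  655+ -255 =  -910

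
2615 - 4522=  - 1907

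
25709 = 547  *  47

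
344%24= 8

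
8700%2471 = 1287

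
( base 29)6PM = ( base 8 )13241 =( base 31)60R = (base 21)d2i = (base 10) 5793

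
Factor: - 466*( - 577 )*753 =2^1 * 3^1*233^1*251^1 *577^1 = 202468146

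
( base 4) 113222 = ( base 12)a62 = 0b10111101010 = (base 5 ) 22024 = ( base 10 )1514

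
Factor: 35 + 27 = 62 = 2^1*31^1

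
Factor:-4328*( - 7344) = 31784832=2^7*3^3*17^1* 541^1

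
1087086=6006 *181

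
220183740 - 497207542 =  -277023802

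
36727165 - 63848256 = - 27121091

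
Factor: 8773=31^1 *283^1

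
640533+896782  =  1537315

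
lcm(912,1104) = 20976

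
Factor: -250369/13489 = -41^(  -  1 )*761^1 = -761/41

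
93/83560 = 93/83560 = 0.00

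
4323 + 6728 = 11051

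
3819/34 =3819/34  =  112.32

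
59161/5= 59161/5 = 11832.20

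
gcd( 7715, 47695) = 5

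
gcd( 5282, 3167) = 1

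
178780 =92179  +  86601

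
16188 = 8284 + 7904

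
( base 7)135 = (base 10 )75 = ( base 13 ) 5A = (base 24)33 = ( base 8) 113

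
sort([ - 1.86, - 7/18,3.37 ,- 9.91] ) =[ - 9.91, - 1.86, - 7/18, 3.37]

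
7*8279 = 57953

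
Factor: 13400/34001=2^3*5^2*11^( - 2) * 67^1*281^ ( - 1 )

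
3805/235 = 761/47= 16.19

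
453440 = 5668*80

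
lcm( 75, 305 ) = 4575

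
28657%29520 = 28657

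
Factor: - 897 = -3^1*13^1*23^1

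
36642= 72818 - 36176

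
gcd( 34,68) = 34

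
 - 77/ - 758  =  77/758  =  0.10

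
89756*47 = 4218532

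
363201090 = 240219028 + 122982062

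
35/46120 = 7/9224 = 0.00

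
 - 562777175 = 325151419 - 887928594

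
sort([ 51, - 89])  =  [-89, 51 ]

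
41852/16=10463/4 =2615.75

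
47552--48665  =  96217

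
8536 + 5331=13867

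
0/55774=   0 = 0.00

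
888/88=10  +  1/11 = 10.09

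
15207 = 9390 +5817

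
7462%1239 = 28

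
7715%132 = 59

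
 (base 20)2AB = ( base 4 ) 33303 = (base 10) 1011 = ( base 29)15P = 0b1111110011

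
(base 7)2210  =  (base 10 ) 791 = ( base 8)1427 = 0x317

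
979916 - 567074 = 412842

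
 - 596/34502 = - 298/17251 = -0.02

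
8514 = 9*946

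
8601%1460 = 1301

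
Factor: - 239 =-239^1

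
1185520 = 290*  4088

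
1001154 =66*15169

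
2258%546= 74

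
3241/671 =3241/671 = 4.83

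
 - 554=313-867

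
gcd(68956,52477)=1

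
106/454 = 53/227  =  0.23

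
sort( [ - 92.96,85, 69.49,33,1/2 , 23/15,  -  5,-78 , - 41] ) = [ - 92.96 , - 78, - 41,  -  5 , 1/2,23/15,33,69.49, 85 ]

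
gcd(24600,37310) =410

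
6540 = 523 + 6017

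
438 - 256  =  182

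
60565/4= 15141+1/4 = 15141.25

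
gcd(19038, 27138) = 6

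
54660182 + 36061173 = 90721355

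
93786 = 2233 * 42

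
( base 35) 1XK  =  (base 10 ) 2400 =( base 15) aa0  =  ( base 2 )100101100000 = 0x960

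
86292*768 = 66272256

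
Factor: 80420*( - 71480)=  - 2^5 *5^2*1787^1*4021^1 = - 5748421600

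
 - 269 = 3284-3553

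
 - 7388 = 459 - 7847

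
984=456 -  - 528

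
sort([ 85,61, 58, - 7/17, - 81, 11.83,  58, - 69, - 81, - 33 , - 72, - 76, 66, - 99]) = [-99,-81, - 81, - 76, - 72, - 69, -33,-7/17, 11.83, 58, 58,61, 66, 85 ] 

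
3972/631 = 3972/631=6.29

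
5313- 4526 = 787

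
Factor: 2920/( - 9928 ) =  - 5^1 * 17^( - 1 ) = - 5/17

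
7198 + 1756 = 8954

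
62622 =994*63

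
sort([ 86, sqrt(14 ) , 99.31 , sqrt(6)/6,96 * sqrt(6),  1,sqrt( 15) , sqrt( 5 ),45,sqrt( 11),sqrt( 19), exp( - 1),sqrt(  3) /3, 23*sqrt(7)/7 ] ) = [exp( - 1), sqrt( 6)/6,sqrt(3)/3,1, sqrt ( 5),sqrt( 11) , sqrt( 14), sqrt (15), sqrt( 19 ), 23 * sqrt( 7)/7,  45, 86,99.31,96*sqrt( 6)]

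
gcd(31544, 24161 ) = 1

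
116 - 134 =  -18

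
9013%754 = 719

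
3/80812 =3/80812 = 0.00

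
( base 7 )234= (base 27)4f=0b1111011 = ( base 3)11120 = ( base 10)123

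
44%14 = 2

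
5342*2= 10684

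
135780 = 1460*93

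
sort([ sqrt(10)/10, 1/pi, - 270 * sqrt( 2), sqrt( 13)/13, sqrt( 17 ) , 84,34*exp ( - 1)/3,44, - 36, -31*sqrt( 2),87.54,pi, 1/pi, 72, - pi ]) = [ - 270*sqrt ( 2) , - 31*sqrt(2),  -  36, - pi, sqrt( 13)/13, sqrt( 10)/10,1/pi, 1/pi,pi, sqrt( 17),34*exp( - 1 )/3, 44,72,84, 87.54 ]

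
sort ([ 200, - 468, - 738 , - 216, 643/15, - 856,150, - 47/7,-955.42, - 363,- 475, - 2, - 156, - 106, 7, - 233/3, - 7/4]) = [  -  955.42,-856, - 738, -475, - 468, - 363,- 216, - 156,-106, - 233/3, - 47/7,-2, - 7/4,7 , 643/15,150,  200]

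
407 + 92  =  499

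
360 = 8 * 45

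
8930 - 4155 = 4775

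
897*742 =665574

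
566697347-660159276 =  - 93461929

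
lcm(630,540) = 3780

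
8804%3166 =2472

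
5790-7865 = - 2075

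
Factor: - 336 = -2^4 * 3^1*7^1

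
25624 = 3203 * 8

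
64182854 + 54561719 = 118744573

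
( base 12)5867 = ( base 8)23217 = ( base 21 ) 1181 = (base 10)9871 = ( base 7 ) 40531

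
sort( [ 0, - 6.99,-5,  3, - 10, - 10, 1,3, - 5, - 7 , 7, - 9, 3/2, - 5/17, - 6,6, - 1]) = [-10,-10, - 9, -7, - 6.99, - 6, - 5, - 5, - 1,  -  5/17,0,1 , 3/2,3 , 3,6,7 ] 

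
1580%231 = 194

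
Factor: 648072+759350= 1407422= 2^1*703711^1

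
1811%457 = 440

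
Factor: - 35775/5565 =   -  3^2*5^1*7^(-1 ) = - 45/7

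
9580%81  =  22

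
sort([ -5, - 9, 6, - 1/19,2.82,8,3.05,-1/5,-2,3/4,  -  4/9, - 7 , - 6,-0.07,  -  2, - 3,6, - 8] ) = [ - 9,  -  8,-7,  -  6, - 5,- 3,  -  2,-2, - 4/9, - 1/5,-0.07, -1/19,3/4,2.82,3.05,6, 6,8]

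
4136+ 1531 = 5667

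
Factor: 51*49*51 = 3^2*7^2*17^2=127449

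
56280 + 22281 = 78561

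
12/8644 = 3/2161 = 0.00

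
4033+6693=10726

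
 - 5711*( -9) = 51399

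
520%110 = 80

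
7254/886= 8 + 83/443 = 8.19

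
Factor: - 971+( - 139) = -1110  =  - 2^1*3^1*5^1*37^1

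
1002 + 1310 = 2312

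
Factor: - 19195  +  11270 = -5^2*317^1 = - 7925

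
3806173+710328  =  4516501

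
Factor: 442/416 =17/16 = 2^( - 4)*17^1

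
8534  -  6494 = 2040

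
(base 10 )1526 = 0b10111110110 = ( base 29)1ni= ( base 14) 7B0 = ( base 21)39e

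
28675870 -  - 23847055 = 52522925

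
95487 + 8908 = 104395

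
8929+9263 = 18192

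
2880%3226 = 2880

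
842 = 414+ 428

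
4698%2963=1735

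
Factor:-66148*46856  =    -  2^5*23^1*719^1*5857^1= -3099430688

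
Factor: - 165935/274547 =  - 55/91 = - 5^1 * 7^( - 1)*11^1*13^( - 1)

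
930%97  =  57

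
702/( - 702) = - 1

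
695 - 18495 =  - 17800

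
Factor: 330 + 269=599 =599^1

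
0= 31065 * 0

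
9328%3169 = 2990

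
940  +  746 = 1686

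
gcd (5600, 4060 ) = 140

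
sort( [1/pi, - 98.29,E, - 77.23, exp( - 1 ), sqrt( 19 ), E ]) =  [-98.29, - 77.23,1/pi , exp( - 1) , E , E,  sqrt ( 19 )]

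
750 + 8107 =8857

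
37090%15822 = 5446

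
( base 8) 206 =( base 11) 112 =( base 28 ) 4m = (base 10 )134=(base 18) 78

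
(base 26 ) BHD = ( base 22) G6F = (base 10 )7891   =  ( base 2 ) 1111011010011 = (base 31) 86h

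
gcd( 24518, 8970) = 598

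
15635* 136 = 2126360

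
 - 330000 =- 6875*48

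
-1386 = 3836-5222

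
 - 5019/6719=  -  1+ 1700/6719 =-0.75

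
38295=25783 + 12512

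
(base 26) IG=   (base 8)744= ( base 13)2B3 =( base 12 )344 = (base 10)484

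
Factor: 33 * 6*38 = 2^2 *3^2*11^1 * 19^1 =7524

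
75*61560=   4617000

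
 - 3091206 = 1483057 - 4574263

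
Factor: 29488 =2^4*19^1  *97^1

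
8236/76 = 108 + 7/19 = 108.37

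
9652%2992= 676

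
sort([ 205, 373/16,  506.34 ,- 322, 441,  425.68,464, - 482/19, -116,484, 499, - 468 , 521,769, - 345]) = [ - 468, - 345,-322,  -  116,  -  482/19, 373/16, 205,425.68, 441, 464, 484, 499,  506.34, 521, 769] 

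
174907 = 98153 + 76754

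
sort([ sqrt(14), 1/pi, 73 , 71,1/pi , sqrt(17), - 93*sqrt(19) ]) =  [ - 93 *sqrt(19 ), 1/pi,1/pi,sqrt(14), sqrt(17), 71, 73 ]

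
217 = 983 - 766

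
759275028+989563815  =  1748838843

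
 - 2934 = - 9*326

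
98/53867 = 98/53867 = 0.00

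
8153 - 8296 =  - 143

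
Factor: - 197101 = - 197101^1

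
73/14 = 73/14 = 5.21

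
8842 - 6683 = 2159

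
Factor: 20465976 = 2^3 * 3^1*852749^1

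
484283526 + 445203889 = 929487415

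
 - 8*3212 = - 25696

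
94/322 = 47/161=0.29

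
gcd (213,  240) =3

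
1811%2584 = 1811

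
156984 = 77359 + 79625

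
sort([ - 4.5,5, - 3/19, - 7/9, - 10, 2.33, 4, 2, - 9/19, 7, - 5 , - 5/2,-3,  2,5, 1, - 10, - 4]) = [ - 10, - 10, - 5, - 4.5, - 4, - 3, - 5/2, - 7/9,  -  9/19, - 3/19,1 , 2, 2, 2.33, 4, 5, 5,  7] 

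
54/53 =1 + 1/53= 1.02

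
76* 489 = 37164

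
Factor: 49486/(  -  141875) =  - 2^1*5^( - 4)*109^1=- 218/625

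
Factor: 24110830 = 2^1*5^1 * 197^1*12239^1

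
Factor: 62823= 3^1 *43^1 * 487^1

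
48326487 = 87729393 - 39402906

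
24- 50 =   -  26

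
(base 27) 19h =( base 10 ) 989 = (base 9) 1318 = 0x3DD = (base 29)153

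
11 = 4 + 7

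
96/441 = 32/147 = 0.22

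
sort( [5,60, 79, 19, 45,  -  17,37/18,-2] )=[-17, - 2, 37/18 , 5,19, 45,  60,79 ] 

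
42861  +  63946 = 106807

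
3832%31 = 19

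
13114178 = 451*29078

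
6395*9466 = 60535070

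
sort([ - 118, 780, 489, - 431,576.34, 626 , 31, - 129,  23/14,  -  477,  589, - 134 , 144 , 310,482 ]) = [-477, - 431, - 134, - 129 , - 118,  23/14,31 , 144,310,482, 489, 576.34, 589, 626,780 ]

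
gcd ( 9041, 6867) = 1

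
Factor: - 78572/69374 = -39286/34687 = - 2^1*13^1*1511^1*34687^ (-1 )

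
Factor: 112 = 2^4 * 7^1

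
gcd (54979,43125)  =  1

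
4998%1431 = 705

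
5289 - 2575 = 2714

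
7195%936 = 643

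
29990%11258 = 7474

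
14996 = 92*163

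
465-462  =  3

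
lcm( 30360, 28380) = 1305480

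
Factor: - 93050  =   - 2^1*5^2*1861^1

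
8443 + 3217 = 11660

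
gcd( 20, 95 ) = 5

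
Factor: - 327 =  - 3^1*109^1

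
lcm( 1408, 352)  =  1408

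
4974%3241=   1733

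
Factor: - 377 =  - 13^1*29^1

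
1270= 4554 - 3284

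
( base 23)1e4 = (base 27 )14i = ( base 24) 1bf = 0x357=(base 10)855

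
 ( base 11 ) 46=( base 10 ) 50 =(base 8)62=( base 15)35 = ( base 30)1K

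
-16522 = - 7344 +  - 9178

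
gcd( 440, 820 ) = 20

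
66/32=2 + 1/16 = 2.06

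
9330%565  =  290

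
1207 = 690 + 517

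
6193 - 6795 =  - 602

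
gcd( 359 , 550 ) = 1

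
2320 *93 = 215760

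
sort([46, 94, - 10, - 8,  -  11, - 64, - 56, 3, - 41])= [-64,- 56,  -  41 , - 11, - 10,  -  8, 3 , 46,94 ]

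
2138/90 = 1069/45 = 23.76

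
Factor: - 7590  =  -2^1*3^1 * 5^1 *11^1*23^1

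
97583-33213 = 64370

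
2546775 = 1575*1617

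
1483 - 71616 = - 70133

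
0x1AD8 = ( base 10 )6872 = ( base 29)84s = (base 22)e48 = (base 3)100102112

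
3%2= 1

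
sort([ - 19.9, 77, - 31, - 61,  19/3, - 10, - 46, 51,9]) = [-61 , - 46,  -  31,-19.9,-10, 19/3, 9, 51, 77 ]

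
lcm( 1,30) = 30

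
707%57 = 23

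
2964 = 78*38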